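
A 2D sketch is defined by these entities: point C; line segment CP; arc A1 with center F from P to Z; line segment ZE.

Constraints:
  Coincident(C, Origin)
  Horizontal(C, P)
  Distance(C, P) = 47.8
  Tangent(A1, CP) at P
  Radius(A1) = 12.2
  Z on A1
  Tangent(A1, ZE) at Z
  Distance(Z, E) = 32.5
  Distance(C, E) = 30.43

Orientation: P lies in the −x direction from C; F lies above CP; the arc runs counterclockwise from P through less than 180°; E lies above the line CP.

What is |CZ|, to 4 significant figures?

39.49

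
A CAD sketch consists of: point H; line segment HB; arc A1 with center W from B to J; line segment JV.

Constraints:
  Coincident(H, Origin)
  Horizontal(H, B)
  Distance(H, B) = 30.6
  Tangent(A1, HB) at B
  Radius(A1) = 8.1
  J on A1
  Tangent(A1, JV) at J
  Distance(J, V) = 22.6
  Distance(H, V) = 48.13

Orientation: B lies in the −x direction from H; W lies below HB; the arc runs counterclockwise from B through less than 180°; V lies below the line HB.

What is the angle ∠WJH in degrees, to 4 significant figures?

7.440°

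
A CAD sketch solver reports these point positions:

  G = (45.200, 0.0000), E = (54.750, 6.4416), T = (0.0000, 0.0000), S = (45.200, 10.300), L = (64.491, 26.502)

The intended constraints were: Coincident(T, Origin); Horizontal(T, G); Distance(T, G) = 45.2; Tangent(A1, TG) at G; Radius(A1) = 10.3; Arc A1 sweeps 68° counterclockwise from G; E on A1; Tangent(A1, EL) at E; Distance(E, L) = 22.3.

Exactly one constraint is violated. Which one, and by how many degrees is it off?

Tangent(A1, EL) at E — off by 3.90°.

T = (0.00, 0.00) ✓; T.y = 0.00, G.y = 0.00 ✓; |TG| = 45.20 ✓; ∠(SG, GT) = 90.00° ✓; |SG| = 10.30 ✓; bearing(S→E) − bearing(S→G) = 68.00° ✓; |SE| = 10.30 ✓; ∠(SE, EL) = 93.90° ✗; |EL| = 22.30 ✓.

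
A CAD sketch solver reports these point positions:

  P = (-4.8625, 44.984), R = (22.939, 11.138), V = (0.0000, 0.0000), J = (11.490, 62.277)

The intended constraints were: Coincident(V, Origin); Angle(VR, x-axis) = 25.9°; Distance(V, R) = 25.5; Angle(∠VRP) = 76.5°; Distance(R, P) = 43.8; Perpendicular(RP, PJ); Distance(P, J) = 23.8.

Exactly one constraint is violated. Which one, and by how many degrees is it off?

Perpendicular(RP, PJ) — off by 7.20°.

V = (0.00, 0.00) ✓; VR at 25.90° ✓; |VR| = 25.50 ✓; ∠VRP = 76.50° ✓; |RP| = 43.80 ✓; ∠(RP, PJ) = 82.80° ✗; |PJ| = 23.80 ✓.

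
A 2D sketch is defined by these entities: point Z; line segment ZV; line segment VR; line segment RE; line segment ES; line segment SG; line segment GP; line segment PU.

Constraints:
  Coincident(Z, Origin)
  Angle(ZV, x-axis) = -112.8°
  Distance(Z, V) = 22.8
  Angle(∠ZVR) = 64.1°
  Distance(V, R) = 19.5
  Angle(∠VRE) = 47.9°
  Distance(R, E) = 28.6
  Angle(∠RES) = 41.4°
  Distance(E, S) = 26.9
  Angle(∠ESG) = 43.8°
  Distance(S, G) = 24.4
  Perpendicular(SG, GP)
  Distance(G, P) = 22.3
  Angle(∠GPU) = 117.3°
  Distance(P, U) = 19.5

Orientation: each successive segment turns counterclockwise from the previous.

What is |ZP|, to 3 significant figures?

11.3

∠ESG = 43.8° gives SG at 50.0° from the x-axis; with |SG| = 24.4, G = (7.81, -7.96). SG is perpendicular to GP, so GP runs at 140°; with |GP| = 22.3, P = (-9.27, 6.37). Then |ZP| = |P − Z| = 11.3.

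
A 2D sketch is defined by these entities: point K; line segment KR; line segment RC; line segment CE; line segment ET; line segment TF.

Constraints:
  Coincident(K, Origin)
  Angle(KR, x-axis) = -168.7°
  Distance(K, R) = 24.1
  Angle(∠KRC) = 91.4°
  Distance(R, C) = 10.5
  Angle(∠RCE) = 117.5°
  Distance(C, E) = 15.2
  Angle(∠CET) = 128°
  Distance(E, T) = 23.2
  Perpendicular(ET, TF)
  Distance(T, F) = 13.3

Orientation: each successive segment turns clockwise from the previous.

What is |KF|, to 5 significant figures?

6.1587

K is at the origin; KR runs at -168.7° with length 24.1, so R = (-23.633, -4.7223). ∠KRC = 91.4° gives RC at 102.70° from the x-axis; with |RC| = 10.5, C = (-25.941, 5.5208). ∠RCE = 117.5° gives CE at 40.200° from the x-axis; with |CE| = 15.2, E = (-14.331, 15.332). ∠CET = 128.0° gives ET at -11.800° from the x-axis; with |ET| = 23.2, T = (8.3782, 10.587). ET ⟂ TF, so TF runs at -101.80°; with |TF| = 13.3, F = (5.6584, -2.4315). Then |KF| = |F − K| = 6.1587.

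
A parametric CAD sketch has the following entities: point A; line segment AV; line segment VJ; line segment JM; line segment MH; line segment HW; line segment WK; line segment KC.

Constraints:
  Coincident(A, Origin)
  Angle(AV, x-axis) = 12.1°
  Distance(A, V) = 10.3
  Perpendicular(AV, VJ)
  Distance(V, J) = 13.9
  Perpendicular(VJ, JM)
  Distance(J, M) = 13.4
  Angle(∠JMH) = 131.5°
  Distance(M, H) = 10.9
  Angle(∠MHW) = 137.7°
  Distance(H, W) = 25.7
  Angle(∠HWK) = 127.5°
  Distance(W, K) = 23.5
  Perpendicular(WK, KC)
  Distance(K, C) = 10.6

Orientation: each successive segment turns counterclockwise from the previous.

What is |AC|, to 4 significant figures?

29.70

A is at the origin; AV runs at 12.1° with length 10.3, so V = (10.07, 2.159). AV is perpendicular to VJ, so VJ runs at 102.1°; with |VJ| = 13.9, J = (7.157, 15.75). VJ ⟂ JM, so JM runs at -167.9°; with |JM| = 13.4, M = (-5.945, 12.94). ∠JMH = 131.5° gives MH at -119.4° from the x-axis; with |MH| = 10.9, H = (-11.30, 3.445). ∠MHW = 137.7° gives HW at -77.10° from the x-axis; with |HW| = 25.7, W = (-5.558, -21.61). ∠HWK = 127.5° gives WK at -24.60° from the x-axis; with |WK| = 23.5, K = (15.81, -31.39). WK ⟂ KC, so KC runs at 65.40°; with |KC| = 10.6, C = (20.22, -21.75). Then |AC| = |C − A| = 29.70.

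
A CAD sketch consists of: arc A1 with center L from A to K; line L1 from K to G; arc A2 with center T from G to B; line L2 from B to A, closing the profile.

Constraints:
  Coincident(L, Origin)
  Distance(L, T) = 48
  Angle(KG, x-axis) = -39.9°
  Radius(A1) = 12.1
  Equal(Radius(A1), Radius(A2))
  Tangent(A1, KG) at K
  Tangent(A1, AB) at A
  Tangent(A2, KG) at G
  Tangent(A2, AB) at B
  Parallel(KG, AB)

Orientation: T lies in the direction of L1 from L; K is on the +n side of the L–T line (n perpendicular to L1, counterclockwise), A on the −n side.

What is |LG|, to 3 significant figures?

49.5

The slot axis is L1's direction at -39.9°, so u = (cos -39.9°, sin -39.9°) = (0.767, -0.641) and n = (−sin -39.9°, cos -39.9°) = (0.641, 0.767). L is at the origin and T lies 48.0 along u from L, so T = 48.0·u = (36.8, -30.8). Tangency of A1 to both parallel lines with radius 12.1 puts K and A at L ± 12.1·n: K = (7.76, 9.28), A = (-7.76, -9.28). Equal radii place G and B the same way about T: G = T + 12.1·n = (44.6, -21.5), B = T − 12.1·n = (29.1, -40.1). Then |LG| = |G − L| = 49.5.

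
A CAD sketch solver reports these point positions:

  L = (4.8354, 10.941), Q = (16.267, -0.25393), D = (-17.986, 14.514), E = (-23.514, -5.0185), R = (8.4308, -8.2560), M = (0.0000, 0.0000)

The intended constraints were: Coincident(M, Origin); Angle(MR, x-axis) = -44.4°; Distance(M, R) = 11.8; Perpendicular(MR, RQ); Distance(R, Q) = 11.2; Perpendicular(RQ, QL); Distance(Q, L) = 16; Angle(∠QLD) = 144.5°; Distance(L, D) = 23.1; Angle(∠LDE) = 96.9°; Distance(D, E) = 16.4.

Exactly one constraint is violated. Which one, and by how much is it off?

Distance(D, E) = 16.4 — off by 3.90.

M = (0.00, 0.00) ✓; MR at -44.40° ✓; |MR| = 11.80 ✓; ∠(MR, RQ) = 90.00° ✓; |RQ| = 11.20 ✓; ∠(RQ, QL) = 90.00° ✓; |QL| = 16.00 ✓; ∠QLD = 144.5° ✓; |LD| = 23.10 ✓; ∠LDE = 96.90° ✓; |DE| = 20.30 ✗.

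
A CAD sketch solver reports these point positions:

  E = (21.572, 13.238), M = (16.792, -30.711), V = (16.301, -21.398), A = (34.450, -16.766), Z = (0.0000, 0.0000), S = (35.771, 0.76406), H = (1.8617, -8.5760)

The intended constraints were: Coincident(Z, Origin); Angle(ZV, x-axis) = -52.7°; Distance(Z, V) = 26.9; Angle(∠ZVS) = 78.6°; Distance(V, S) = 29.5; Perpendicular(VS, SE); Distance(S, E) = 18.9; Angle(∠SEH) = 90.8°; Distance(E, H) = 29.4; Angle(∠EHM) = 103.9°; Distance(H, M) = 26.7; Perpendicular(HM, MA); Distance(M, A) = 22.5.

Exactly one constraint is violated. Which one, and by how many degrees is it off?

Perpendicular(HM, MA) — off by 4.30°.

Z = (0.00, 0.00) ✓; ZV at -52.70° ✓; |ZV| = 26.90 ✓; ∠ZVS = 78.60° ✓; |VS| = 29.50 ✓; ∠(VS, SE) = 90.00° ✓; |SE| = 18.90 ✓; ∠SEH = 90.80° ✓; |EH| = 29.40 ✓; ∠EHM = 103.9° ✓; |HM| = 26.70 ✓; ∠(HM, MA) = 94.30° ✗; |MA| = 22.50 ✓.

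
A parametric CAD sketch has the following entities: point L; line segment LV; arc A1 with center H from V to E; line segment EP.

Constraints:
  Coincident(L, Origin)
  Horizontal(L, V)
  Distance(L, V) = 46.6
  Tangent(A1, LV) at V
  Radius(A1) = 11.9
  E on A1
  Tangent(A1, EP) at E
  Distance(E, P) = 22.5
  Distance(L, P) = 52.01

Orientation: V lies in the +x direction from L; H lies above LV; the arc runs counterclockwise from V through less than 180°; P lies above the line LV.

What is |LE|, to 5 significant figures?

58.354

Checks: |HE| = 11.90 ✓; ∠(HE, EP) = 90.00° ✓; |EP| = 22.50 ✓; |LP| = 52.01 ✓.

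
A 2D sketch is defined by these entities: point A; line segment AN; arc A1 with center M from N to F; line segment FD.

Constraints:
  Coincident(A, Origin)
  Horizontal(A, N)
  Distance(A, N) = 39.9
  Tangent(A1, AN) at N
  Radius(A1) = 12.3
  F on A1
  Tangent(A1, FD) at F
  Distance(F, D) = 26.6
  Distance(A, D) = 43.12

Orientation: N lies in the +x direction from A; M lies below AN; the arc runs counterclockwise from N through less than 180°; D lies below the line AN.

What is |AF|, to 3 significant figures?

29.6

Checks: |AN| = 39.90 ✓; |MF| = 12.30 ✓; ∠(MF, FD) = 90.00° ✓; |FD| = 26.60 ✓; |AD| = 43.12 ✓.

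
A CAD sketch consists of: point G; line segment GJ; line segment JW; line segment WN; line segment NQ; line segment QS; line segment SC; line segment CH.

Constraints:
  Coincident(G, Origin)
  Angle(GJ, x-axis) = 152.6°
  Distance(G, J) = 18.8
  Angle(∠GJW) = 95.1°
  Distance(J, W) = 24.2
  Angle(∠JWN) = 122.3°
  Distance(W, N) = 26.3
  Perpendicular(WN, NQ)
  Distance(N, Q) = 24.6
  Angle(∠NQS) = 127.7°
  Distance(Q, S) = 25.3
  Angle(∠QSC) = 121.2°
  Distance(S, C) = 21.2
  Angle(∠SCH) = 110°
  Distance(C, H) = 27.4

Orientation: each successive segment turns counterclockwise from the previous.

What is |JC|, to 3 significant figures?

12.0

G is at the origin; GJ runs at 152.6° with length 18.8, so J = (-16.7, 8.65). ∠GJW = 95.1° gives JW at -122° from the x-axis; with |JW| = 24.2, W = (-29.7, -11.8). ∠JWN = 122.3° gives WN at -64.8° from the x-axis; with |WN| = 26.3, N = (-18.5, -35.6). WN ⟂ NQ, so NQ runs at 25.2°; with |NQ| = 24.6, Q = (3.76, -25.1). ∠NQS = 127.7° gives QS at 77.5° from the x-axis; with |QS| = 25.3, S = (9.24, -0.381). ∠QSC = 121.2° gives SC at 136° from the x-axis; with |SC| = 21.2, C = (-6.09, 14.3). Then |JC| = |C − J| = 12.0.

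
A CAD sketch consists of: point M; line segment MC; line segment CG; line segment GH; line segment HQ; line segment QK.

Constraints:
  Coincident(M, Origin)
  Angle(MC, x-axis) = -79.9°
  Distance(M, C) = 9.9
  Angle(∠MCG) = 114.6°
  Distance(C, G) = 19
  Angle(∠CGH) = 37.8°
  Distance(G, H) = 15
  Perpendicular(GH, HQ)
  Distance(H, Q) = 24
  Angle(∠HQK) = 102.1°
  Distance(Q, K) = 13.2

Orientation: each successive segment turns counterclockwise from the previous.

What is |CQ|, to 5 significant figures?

12.355

∠CGH = 37.8° gives GH at 127.70° from the x-axis; with |GH| = 15.0, H = (10.958, -2.6354). GH is perpendicular to HQ, so HQ runs at -142.30°; with |HQ| = 24.0, Q = (-8.0313, -17.312). Then |CQ| = |Q − C| = 12.355.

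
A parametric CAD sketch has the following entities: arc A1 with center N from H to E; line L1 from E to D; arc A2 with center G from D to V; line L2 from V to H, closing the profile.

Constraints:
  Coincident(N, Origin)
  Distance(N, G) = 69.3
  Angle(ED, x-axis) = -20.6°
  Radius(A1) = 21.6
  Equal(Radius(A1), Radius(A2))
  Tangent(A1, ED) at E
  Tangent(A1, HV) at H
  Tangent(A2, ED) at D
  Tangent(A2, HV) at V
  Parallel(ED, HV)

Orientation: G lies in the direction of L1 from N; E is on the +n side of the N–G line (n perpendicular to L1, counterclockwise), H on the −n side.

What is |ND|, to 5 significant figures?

72.588

Tangency of A1 to both parallel lines with radius 21.6 puts E and H at N ± 21.6·n: E = (7.5998, 20.219), H = (-7.5998, -20.219). Equal radii place D and V the same way about G: D = G + 21.6·n = (72.469, -4.1637), V = G − 21.6·n = (57.269, -44.602). Then |ND| = |D − N| = 72.588.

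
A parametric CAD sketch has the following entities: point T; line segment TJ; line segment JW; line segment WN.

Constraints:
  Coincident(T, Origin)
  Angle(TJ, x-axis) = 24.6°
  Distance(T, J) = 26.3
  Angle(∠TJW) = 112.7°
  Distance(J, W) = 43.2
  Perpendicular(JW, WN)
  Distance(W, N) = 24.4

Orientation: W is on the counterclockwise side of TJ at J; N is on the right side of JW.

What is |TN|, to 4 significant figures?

72.21

T is at the origin; TJ runs at 24.6° with length 26.3, so J = 26.3·(cos 24.6°, sin 24.6°) = (23.91, 10.95). ∠TJW = 112.7°, so JW runs at 24.6° + (180° − 112.7°) = 91.90° from the x-axis; with |JW| = 43.2, W = J + 43.2·(cos 91.90°, sin 91.90°) = (22.48, 54.12). The perpendicularity gives WN at right angles to JW; with |WN| = 24.4 on the right of JW, N = W + 24.4·(0.9995, 0.03316) = (46.87, 54.93). Then |TN| = |N − T| = 72.21.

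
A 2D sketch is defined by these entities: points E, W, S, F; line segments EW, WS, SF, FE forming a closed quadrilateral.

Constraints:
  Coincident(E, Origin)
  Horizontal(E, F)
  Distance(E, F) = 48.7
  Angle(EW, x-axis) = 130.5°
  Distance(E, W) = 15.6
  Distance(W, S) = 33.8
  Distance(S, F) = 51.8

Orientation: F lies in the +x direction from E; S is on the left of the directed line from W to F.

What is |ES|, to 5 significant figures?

39.047

Checks: |WS| = 33.80 ✓; |SF| = 51.80 ✓.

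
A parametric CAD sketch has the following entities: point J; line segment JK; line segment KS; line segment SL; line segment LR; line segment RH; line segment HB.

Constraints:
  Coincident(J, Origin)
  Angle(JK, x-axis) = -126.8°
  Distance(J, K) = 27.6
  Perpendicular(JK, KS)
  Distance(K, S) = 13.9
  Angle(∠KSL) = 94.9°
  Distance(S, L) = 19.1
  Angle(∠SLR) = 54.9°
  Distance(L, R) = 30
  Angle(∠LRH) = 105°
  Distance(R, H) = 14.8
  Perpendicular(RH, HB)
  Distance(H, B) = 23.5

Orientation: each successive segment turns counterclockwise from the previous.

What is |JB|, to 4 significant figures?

35.65

∠LRH = 105.0° gives RH at -111.6° from the x-axis; with |RH| = 14.8, H = (-27.95, -26.48). The perpendicularity gives HB at right angles to RH, so HB runs at -21.60°; with |HB| = 23.5, B = (-6.097, -35.13). Then |JB| = |B − J| = 35.65.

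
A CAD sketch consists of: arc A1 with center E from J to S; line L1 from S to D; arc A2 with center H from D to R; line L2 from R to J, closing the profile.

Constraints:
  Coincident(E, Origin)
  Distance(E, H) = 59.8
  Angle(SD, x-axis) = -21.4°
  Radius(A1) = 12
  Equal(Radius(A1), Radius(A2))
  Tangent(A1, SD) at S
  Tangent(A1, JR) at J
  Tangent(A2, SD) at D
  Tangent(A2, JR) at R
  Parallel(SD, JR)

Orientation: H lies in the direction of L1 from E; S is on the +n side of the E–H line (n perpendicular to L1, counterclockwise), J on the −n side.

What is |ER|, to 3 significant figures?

61.0

The slot axis is L1's direction at -21.4°, so u = (cos -21.4°, sin -21.4°) = (0.931, -0.365) and n = (−sin -21.4°, cos -21.4°) = (0.365, 0.931). E is at the origin and H lies 59.8 along u from E, so H = 59.8·u = (55.7, -21.8). Tangency of A1 to both parallel lines with radius 12.0 puts S and J at E ± 12.0·n: S = (4.38, 11.2), J = (-4.38, -11.2). Equal radii place D and R the same way about H: D = H + 12.0·n = (60.1, -10.6), R = H − 12.0·n = (51.3, -33.0). Then |ER| = |R − E| = 61.0.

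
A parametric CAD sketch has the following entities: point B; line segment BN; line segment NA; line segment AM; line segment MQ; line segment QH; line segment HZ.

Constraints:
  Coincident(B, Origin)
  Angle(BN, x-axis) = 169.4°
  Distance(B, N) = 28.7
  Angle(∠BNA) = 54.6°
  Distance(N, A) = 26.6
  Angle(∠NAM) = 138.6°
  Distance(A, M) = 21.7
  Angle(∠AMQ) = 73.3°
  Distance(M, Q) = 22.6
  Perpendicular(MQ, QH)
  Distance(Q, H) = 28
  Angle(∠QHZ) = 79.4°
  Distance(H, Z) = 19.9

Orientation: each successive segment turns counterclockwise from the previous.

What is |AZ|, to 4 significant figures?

4.780

MQ is perpendicular to QH, so QH runs at 172.9°; with |QH| = 28.0, H = (-22.19, -1.737). ∠QHZ = 79.4° gives HZ at -86.50° from the x-axis; with |HZ| = 19.9, Z = (-20.98, -21.60). Then |AZ| = |Z − A| = 4.780.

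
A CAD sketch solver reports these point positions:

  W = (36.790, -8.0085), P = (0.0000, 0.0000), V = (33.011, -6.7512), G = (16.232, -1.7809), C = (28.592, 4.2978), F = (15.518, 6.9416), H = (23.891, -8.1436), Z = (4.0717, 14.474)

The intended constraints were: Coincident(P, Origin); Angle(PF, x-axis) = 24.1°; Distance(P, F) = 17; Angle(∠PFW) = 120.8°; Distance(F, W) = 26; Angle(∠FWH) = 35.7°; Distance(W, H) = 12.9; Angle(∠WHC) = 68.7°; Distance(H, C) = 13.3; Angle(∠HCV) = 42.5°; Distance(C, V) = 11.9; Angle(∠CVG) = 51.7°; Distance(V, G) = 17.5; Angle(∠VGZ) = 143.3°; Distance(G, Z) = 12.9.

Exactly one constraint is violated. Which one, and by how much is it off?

Distance(G, Z) = 12.9 — off by 7.40.

P = (0.00, 0.00) ✓; PF at 24.10° ✓; |PF| = 17.00 ✓; ∠PFW = 120.8° ✓; |FW| = 26.00 ✓; ∠FWH = 35.70° ✓; |WH| = 12.90 ✓; ∠WHC = 68.70° ✓; |HC| = 13.30 ✓; ∠HCV = 42.50° ✓; |CV| = 11.90 ✓; ∠CVG = 51.70° ✓; |VG| = 17.50 ✓; ∠VGZ = 143.3° ✓; |GZ| = 20.30 ✗.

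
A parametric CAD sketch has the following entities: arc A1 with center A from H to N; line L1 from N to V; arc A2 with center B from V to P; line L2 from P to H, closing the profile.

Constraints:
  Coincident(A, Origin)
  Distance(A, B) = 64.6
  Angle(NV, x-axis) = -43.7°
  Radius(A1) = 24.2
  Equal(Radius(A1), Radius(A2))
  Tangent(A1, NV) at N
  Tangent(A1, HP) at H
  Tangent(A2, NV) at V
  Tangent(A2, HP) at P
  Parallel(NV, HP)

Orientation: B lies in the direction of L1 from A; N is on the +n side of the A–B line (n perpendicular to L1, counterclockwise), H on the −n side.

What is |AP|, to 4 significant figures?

68.98

The slot axis is L1's direction at -43.7°, so u = (cos -43.7°, sin -43.7°) = (0.7230, -0.6909) and n = (−sin -43.7°, cos -43.7°) = (0.6909, 0.7230). A is at the origin and B lies 64.6 along u from A, so B = 64.6·u = (46.70, -44.63). Tangency of A1 to both parallel lines with radius 24.2 puts N and H at A ± 24.2·n: N = (16.72, 17.50), H = (-16.72, -17.50). Equal radii place V and P the same way about B: V = B + 24.2·n = (63.42, -27.14), P = B − 24.2·n = (29.98, -62.13). Then |AP| = |P − A| = 68.98.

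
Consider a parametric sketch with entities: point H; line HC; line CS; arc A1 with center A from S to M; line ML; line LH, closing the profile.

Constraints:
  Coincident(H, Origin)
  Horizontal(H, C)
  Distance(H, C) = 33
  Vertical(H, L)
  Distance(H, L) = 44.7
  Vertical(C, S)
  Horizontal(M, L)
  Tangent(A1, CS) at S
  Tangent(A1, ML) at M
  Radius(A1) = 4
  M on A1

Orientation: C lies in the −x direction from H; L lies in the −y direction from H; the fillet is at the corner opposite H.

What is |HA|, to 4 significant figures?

49.97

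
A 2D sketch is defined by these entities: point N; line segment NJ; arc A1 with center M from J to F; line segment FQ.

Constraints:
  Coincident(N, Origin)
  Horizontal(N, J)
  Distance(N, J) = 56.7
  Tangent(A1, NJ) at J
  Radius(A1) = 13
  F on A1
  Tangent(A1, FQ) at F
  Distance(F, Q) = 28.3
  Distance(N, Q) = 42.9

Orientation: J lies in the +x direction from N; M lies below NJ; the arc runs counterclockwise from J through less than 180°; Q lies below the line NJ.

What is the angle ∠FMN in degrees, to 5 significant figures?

19.250°

Checks: |MF| = 13.00 ✓; ∠(MF, FQ) = 90.00° ✓; |FQ| = 28.30 ✓; |NQ| = 42.90 ✓.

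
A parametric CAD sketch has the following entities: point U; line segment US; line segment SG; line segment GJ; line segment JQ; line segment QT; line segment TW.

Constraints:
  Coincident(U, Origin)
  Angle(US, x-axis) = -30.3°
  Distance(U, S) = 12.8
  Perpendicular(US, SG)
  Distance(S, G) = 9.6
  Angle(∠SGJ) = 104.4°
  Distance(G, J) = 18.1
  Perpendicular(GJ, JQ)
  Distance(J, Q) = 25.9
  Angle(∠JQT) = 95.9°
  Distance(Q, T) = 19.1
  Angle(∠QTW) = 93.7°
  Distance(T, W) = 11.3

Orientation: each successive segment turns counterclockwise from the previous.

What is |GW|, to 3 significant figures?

17.0

U is at the origin; US runs at -30.3° with length 12.8, so S = (11.1, -6.46). The perpendicularity gives SG at right angles to US, so SG runs at 59.7°; with |SG| = 9.6, G = (15.9, 1.83). ∠SGJ = 104.4° gives GJ at 135° from the x-axis; with |GJ| = 18.1, J = (3.03, 14.6). GJ is perpendicular to JQ, so JQ runs at -135°; with |JQ| = 25.9, Q = (-15.2, -3.85). ∠JQT = 95.9° gives QT at -50.6° from the x-axis; with |QT| = 19.1, T = (-3.07, -18.6). ∠QTW = 93.7° gives TW at 35.7° from the x-axis; with |TW| = 11.3, W = (6.11, -12.0). Then |GW| = |W − G| = 17.0.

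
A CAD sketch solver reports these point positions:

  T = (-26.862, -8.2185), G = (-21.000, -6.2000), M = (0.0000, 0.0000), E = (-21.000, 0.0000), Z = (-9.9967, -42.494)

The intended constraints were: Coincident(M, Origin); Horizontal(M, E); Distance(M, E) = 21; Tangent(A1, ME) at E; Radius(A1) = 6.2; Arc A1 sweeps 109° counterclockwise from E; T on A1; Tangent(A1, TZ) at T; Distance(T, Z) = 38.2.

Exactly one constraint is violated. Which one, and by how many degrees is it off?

Tangent(A1, TZ) at T — off by 7.20°.

M = (0.00, 0.00) ✓; M.y = 0.00, E.y = 0.00 ✓; |ME| = 21.00 ✓; ∠(GE, EM) = 90.00° ✓; |GE| = 6.200 ✓; bearing(G→T) − bearing(G→E) = 109.0° ✓; |GT| = 6.200 ✓; ∠(GT, TZ) = 82.80° ✗; |TZ| = 38.20 ✓.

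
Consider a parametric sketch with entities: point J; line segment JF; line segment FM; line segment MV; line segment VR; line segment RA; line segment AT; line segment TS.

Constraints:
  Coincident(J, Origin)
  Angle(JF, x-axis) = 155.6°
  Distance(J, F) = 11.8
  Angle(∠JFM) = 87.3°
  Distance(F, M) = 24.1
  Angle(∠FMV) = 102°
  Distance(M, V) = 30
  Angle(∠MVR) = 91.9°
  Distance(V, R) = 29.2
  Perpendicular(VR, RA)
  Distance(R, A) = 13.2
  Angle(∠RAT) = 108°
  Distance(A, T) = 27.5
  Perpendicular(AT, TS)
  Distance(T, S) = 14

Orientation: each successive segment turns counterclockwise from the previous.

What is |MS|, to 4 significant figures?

21.60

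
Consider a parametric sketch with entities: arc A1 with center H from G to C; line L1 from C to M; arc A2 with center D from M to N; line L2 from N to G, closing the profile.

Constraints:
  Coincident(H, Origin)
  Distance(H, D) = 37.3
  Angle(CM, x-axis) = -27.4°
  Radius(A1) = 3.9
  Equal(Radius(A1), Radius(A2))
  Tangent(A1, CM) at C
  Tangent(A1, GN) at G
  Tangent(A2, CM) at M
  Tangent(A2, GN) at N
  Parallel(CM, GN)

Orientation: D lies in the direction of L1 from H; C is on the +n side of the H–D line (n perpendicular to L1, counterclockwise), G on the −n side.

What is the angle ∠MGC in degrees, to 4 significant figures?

78.19°

The slot axis is L1's direction at -27.4°, so u = (cos -27.4°, sin -27.4°) = (0.8878, -0.4602) and n = (−sin -27.4°, cos -27.4°) = (0.4602, 0.8878). H is at the origin and D lies 37.3 along u from H, so D = 37.3·u = (33.12, -17.17). Tangency of A1 to both parallel lines with radius 3.9 puts C and G at H ± 3.9·n: C = (1.795, 3.462), G = (-1.795, -3.462). Equal radii place M and N the same way about D: M = D + 3.9·n = (34.91, -13.70), N = D − 3.9·n = (31.32, -20.63). Then cos ∠MGC = GM·GC / (|GM||GC|), giving 78.19°.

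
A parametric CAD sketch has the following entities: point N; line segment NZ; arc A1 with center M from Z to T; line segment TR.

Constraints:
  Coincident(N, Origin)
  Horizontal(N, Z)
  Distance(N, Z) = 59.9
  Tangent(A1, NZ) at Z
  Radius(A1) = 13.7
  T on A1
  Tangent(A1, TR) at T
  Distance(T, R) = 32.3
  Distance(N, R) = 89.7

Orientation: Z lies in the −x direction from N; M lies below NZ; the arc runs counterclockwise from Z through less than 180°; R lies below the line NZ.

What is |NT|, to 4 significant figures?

74.34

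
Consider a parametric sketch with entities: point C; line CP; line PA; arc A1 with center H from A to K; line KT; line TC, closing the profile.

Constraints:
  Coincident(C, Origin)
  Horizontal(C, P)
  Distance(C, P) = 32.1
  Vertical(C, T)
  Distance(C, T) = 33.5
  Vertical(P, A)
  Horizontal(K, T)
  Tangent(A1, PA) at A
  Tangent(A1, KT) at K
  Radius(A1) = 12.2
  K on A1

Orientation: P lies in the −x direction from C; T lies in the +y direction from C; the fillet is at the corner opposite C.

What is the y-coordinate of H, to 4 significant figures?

21.30

C is at the origin; CP is horizontal with |CP| = 32.1 and P on the −x side, so P = (-32.10, 0.000). C and T share the same x with |CT| = 33.5 and T on the +y side, so T = (0.000, 33.50). The virtual corner opposite C is at (-32.10, 33.50). A1 meets PA tangentially, so HA is at right angles to PA and since A1 is tangent to KT there, HK ⟂ KT, with radius 12.2, so the center H sits 12.2 in from both sides at H = (-19.90, 21.30). So H.y = 21.30.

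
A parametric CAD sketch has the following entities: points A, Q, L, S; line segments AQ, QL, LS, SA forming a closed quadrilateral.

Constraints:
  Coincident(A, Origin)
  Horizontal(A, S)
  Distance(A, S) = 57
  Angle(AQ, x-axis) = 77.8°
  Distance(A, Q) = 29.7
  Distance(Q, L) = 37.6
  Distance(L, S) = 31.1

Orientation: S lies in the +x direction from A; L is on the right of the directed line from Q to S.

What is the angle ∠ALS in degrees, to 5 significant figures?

168.07°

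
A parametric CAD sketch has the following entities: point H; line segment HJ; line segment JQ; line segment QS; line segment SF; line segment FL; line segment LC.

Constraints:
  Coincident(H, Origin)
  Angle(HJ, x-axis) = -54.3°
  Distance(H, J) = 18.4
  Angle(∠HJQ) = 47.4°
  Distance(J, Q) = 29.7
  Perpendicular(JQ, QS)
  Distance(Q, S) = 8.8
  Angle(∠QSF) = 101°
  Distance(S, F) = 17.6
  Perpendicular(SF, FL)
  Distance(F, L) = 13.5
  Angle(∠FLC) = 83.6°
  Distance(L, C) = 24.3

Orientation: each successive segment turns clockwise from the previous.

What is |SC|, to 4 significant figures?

12.62

The perpendicularity gives FL at right angles to SF, so FL runs at -85.90°; with |FL| = 13.5, L = (0.8296, -14.85). ∠FLC = 83.6° gives LC at 177.7° from the x-axis; with |LC| = 24.3, C = (-23.45, -13.87). Then |SC| = |C − S| = 12.62.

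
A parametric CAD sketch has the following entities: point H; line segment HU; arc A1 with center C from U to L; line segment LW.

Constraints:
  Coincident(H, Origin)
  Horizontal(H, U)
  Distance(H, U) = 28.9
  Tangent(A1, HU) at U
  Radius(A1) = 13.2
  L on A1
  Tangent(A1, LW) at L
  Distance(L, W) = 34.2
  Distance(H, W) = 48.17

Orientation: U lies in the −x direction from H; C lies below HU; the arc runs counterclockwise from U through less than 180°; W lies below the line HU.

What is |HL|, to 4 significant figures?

44.29

Checks: |CL| = 13.20 ✓; ∠(CL, LW) = 90.00° ✓; |LW| = 34.20 ✓; |HW| = 48.17 ✓.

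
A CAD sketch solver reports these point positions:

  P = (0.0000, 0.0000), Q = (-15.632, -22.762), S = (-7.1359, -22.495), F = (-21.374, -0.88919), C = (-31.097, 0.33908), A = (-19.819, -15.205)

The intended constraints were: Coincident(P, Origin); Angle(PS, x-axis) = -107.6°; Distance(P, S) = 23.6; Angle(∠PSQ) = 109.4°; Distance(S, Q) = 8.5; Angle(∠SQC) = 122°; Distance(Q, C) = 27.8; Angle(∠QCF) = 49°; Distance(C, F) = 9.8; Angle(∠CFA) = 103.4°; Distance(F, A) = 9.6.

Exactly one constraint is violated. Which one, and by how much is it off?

Distance(F, A) = 9.6 — off by 4.80.

P = (0.00, 0.00) ✓; PS at -107.6° ✓; |PS| = 23.60 ✓; ∠PSQ = 109.4° ✓; |SQ| = 8.500 ✓; ∠SQC = 122.0° ✓; |QC| = 27.80 ✓; ∠QCF = 49.00° ✓; |CF| = 9.800 ✓; ∠CFA = 103.4° ✓; |FA| = 14.40 ✗.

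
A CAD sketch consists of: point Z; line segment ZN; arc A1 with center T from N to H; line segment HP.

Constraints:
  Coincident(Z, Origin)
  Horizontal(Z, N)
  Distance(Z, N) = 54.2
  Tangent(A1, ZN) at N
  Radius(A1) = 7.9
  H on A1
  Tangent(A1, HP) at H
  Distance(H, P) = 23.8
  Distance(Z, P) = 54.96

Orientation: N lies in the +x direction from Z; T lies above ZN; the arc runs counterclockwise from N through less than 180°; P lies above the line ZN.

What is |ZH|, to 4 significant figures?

61.67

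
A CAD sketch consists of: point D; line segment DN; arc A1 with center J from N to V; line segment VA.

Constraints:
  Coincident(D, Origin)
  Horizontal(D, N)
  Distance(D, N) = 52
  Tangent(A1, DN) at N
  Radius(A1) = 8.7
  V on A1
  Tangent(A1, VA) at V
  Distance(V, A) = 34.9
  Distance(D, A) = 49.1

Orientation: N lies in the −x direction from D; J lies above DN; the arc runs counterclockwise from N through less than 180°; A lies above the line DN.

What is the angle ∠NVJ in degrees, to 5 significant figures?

55.750°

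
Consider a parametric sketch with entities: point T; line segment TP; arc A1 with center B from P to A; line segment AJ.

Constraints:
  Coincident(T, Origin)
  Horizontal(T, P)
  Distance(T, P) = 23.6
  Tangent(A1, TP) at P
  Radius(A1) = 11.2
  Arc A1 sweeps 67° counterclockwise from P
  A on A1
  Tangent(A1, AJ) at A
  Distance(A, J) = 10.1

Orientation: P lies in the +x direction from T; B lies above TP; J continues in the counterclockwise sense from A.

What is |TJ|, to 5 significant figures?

41.146

On A1, P sits at bearing -90° from B; a 67° counterclockwise sweep puts A at bearing -23°, so A = B + 11.2·(cos -23°, sin -23°) = (33.910, 6.8238). Since A1 is tangent to AJ there, BA ⟂ AJ, so AJ runs along (−sin -23°, cos -23°); with |AJ| = 10.1, J = (37.856, 16.121). Then |TJ| = |J − T| = 41.146.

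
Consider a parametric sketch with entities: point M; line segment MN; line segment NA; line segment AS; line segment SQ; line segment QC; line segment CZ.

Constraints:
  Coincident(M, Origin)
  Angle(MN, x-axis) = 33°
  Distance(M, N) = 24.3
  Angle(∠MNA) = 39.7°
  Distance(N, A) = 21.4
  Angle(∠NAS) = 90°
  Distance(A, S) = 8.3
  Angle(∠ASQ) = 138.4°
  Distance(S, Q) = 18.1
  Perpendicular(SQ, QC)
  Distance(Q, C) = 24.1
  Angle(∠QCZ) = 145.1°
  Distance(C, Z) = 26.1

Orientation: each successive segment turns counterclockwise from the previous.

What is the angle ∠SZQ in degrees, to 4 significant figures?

22.15°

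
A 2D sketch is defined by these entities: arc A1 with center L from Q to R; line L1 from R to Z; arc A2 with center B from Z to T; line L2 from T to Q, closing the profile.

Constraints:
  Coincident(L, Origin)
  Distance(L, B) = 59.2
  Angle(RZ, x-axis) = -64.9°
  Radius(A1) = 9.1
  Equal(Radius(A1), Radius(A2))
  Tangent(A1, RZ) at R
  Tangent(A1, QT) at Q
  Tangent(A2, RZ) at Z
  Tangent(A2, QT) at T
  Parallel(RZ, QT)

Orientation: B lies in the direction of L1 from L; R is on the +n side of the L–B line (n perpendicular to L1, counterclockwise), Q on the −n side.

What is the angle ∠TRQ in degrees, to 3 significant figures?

72.9°

The slot axis is L1's direction at -64.9°, so u = (cos -64.9°, sin -64.9°) = (0.424, -0.906) and n = (−sin -64.9°, cos -64.9°) = (0.906, 0.424). L is at the origin and B lies 59.2 along u from L, so B = 59.2·u = (25.1, -53.6). Tangency of A1 to both parallel lines with radius 9.1 puts R and Q at L ± 9.1·n: R = (8.24, 3.86), Q = (-8.24, -3.86). Equal radii place Z and T the same way about B: Z = B + 9.1·n = (33.4, -49.7), T = B − 9.1·n = (16.9, -57.5). Then cos ∠TRQ = RT·RQ / (|RT||RQ|), giving 72.9°.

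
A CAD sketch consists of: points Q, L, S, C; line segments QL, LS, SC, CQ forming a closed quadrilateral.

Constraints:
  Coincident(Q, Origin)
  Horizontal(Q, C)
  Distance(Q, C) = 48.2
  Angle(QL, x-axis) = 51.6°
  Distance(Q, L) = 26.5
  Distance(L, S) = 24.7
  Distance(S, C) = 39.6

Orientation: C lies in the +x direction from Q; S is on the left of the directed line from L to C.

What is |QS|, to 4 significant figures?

51.02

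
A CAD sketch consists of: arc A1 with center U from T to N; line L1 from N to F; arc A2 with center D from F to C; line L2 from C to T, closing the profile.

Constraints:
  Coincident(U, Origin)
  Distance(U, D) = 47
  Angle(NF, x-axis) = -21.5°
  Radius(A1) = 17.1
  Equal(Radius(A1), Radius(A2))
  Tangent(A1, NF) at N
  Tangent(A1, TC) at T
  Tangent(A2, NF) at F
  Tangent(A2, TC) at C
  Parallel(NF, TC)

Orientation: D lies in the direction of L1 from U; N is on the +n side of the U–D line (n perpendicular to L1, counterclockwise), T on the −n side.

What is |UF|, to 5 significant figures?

50.014

The slot axis is L1's direction at -21.5°, so u = (cos -21.5°, sin -21.5°) = (0.93042, -0.36650) and n = (−sin -21.5°, cos -21.5°) = (0.36650, 0.93042). U is at the origin and D lies 47.0 along u from U, so D = 47.0·u = (43.730, -17.226). Tangency of A1 to both parallel lines with radius 17.1 puts N and T at U ± 17.1·n: N = (6.2672, 15.910), T = (-6.2672, -15.910). Equal radii place F and C the same way about D: F = D + 17.1·n = (49.997, -1.3154), C = D − 17.1·n = (37.462, -33.136). Then |UF| = |F − U| = 50.014.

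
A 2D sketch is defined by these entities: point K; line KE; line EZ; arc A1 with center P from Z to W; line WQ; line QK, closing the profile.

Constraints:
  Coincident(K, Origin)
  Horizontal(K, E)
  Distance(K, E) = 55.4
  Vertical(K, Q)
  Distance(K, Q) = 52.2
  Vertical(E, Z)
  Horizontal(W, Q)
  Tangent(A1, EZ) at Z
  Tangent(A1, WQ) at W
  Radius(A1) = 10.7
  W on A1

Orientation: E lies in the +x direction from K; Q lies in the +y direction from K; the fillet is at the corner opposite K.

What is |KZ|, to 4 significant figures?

69.22

The virtual corner opposite K is at (55.40, 52.20). The tangent condition forces PZ to be normal to EZ and A1 meets WQ tangentially, so PW is at right angles to WQ, with radius 10.7, so the center P sits 10.7 in from both sides at P = (44.70, 41.50). That places the tangent points at Z = (55.40, 41.50) on EZ and W = (44.70, 52.20) on WQ. Then |KZ| = |Z − K| = 69.22.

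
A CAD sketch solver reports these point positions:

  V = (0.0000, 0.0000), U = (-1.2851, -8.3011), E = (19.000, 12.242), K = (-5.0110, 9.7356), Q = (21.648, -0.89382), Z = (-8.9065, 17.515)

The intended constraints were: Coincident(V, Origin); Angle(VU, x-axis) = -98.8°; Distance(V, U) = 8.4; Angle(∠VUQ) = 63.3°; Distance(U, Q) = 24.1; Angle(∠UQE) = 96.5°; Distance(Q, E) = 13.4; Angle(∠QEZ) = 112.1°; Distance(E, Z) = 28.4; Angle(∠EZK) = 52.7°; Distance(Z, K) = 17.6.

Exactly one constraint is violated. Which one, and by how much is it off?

Distance(Z, K) = 17.6 — off by 8.90.

V = (0.00, 0.00) ✓; VU at -98.80° ✓; |VU| = 8.400 ✓; ∠VUQ = 63.30° ✓; |UQ| = 24.10 ✓; ∠UQE = 96.50° ✓; |QE| = 13.40 ✓; ∠QEZ = 112.1° ✓; |EZ| = 28.40 ✓; ∠EZK = 52.70° ✓; |ZK| = 8.700 ✗.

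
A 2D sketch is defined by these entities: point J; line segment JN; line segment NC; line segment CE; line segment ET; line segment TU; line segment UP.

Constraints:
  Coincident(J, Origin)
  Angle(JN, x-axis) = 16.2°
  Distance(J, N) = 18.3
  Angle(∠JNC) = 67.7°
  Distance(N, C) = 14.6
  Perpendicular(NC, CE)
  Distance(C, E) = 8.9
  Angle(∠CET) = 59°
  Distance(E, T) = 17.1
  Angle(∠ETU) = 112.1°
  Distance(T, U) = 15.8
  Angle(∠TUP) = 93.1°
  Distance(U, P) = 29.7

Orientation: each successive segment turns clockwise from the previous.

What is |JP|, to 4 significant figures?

38.62

J is at the origin; JN runs at 16.2° with length 18.3, so N = (17.57, 5.106). ∠JNC = 67.7° gives NC at -96.10° from the x-axis; with |NC| = 14.6, C = (16.02, -9.412). The perpendicularity gives CE at right angles to NC, so CE runs at 173.9°; with |CE| = 8.9, E = (7.172, -8.466). ∠CET = 59.0° gives ET at 52.90° from the x-axis; with |ET| = 17.1, T = (17.49, 5.173). ∠ETU = 112.1° gives TU at -15.00° from the x-axis; with |TU| = 15.8, U = (32.75, 1.083). ∠TUP = 93.1° gives UP at -101.9° from the x-axis; with |UP| = 29.7, P = (26.62, -27.98). Then |JP| = |P − J| = 38.62.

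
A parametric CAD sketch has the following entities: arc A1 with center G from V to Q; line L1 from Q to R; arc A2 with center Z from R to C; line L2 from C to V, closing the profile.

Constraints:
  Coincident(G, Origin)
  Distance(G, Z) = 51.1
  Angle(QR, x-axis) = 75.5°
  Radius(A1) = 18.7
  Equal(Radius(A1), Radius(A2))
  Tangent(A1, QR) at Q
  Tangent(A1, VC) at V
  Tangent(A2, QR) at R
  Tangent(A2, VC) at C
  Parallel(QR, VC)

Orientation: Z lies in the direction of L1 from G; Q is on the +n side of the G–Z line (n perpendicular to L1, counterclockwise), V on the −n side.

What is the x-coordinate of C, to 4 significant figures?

30.90

The slot axis is L1's direction at 75.5°, so u = (cos 75.5°, sin 75.5°) = (0.2504, 0.9681) and n = (−sin 75.5°, cos 75.5°) = (-0.9681, 0.2504). G is at the origin and Z lies 51.1 along u from G, so Z = 51.1·u = (12.79, 49.47). Tangency of A1 to both parallel lines with radius 18.7 puts Q and V at G ± 18.7·n: Q = (-18.10, 4.682), V = (18.10, -4.682). Equal radii place R and C the same way about Z: R = Z + 18.7·n = (-5.310, 54.15), C = Z − 18.7·n = (30.90, 44.79). So C.x = 30.90.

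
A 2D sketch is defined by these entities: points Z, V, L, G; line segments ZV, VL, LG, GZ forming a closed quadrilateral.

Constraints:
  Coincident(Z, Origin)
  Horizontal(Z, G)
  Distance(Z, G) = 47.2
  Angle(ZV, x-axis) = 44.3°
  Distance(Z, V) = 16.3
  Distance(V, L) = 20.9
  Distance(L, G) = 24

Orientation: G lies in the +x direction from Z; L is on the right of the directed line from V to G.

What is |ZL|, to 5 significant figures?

24.506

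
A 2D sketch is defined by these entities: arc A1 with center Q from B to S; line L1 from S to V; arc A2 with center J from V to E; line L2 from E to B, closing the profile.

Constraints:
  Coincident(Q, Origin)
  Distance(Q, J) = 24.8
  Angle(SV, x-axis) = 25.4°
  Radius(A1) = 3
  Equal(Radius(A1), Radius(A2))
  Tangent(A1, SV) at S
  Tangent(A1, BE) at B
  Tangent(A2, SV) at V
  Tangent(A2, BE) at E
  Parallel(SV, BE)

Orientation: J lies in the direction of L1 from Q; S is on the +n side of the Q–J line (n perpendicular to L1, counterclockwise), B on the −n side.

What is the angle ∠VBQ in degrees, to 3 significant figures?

76.4°

Tangency of A1 to both parallel lines with radius 3.0 puts S and B at Q ± 3.0·n: S = (-1.29, 2.71), B = (1.29, -2.71). Equal radii place V and E the same way about J: V = J + 3.0·n = (21.1, 13.3), E = J − 3.0·n = (23.7, 7.93). Then cos ∠VBQ = BV·BQ / (|BV||BQ|), giving 76.4°.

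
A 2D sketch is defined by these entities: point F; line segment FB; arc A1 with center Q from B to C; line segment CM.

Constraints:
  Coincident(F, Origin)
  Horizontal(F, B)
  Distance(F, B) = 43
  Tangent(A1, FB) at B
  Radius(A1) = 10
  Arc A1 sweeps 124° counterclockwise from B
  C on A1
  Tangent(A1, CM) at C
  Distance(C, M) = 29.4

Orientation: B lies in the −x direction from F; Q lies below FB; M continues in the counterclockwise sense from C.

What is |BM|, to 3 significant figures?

40.8

F is at the origin; FB is horizontal with |FB| = 43.0 and B on the −x side, so B = (-43.0, 0.00). A1 meets FB tangentially, so QB is at right angles to FB, so Q = B + (0, -10) = (-43.0, -10.0). On A1, B sits at bearing 90° from Q; a 124° counterclockwise sweep puts C at bearing 214°, so C = Q + 10.0·(cos 214°, sin 214°) = (-51.3, -15.6). The tangent condition forces QC to be normal to CM, so CM runs along (−sin 214°, cos 214°); with |CM| = 29.4, M = (-34.9, -40.0). Then |BM| = |M − B| = 40.8.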